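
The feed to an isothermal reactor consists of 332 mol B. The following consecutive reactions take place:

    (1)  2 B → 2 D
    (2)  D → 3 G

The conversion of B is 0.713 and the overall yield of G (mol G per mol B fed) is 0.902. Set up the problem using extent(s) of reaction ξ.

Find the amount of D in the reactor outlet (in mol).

Conversion of B: B consumed = 2ξ₁ = 0.713 × 332 → ξ₁ = 118.4 mol.
Yield of G: 3ξ₂ / 332 = 0.902 → ξ₂ = 99.82 mol.
Outlet amounts (n = n₀ + Σ ν·ξ):
  B: 332 − 2(118.4) = 95.28
  D: 0 + 2(118.4) − 1(99.82) = 136.9
  G: 0 + 3(99.82) = 299.5

137 mol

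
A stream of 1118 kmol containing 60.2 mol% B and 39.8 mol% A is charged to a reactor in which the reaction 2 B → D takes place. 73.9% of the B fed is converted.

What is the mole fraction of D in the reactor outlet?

B reacted = 0.739 × 673 = 497.4 kmol; ν_B = −2, so ξ = 497.4/2 = 248.7 kmol.
Outlet amounts (n = n₀ + ν ξ):
  B: 673 − 2(248.7) = 175.7
  D: 0 + 1(248.7) = 248.7
  A: 445 (inert)
Total out = 869.3 kmol; y_D = 248.7 / 869.3 = 0.2861.

0.286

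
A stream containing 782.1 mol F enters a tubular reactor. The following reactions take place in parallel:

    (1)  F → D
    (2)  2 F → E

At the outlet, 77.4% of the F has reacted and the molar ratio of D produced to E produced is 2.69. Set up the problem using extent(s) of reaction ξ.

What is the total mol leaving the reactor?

Conversion of F: F consumed = 0.774 × 782.1 = 605.3 mol = 1ξ₁ + 2ξ₂.
Selectivity: 1ξ₁ / (1ξ₂) = 2.69 → ξ₁ = 2.69 ξ₂.
Substitute: (1·2.69 + 2) ξ₂ = 605.3 → ξ₂ = 129.1 mol, ξ₁ = 347.2 mol.
Outlet amounts (n = n₀ + Σ ν·ξ):
  F: 782.1 − 1(347.2) − 2(129.1) = 176.8
  D: 0 + 1(347.2) = 347.2
  E: 0 + 1(129.1) = 129.1
Total out = 176.8 + 347.2 + 129.1 = 653 mol.

653 mol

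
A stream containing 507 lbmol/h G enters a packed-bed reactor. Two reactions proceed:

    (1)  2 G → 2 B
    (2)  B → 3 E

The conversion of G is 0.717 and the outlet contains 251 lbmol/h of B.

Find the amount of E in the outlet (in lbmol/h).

338 lbmol/h

Conversion of G: G consumed = 2ξ₁ = 0.717 × 507 → ξ₁ = 181.8 lbmol/h.
B balance: n_B = 0 + 2ξ₁ − 1ξ₂ = 251 → ξ₂ = (2·181.8 − 251)/1 = 112.5 lbmol/h.
Outlet amounts (n = n₀ + Σ ν·ξ):
  G: 507 − 2(181.8) = 143.5
  B: 0 + 2(181.8) − 1(112.5) = 251
  E: 0 + 3(112.5) = 337.6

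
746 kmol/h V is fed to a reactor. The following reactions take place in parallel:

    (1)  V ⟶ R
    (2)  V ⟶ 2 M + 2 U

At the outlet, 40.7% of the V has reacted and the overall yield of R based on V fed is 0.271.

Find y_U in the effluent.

0.193

Yield of R: 1ξ₁ / 746 = 0.271 → ξ₁ = 202.2 kmol/h.
Conversion of V: 1ξ₁ + 1ξ₂ = 0.407 × 746 = 303.6 → ξ₂ = 101.5 kmol/h.
Outlet amounts (n = n₀ + Σ ν·ξ):
  V: 746 − 1(202.2) − 1(101.5) = 442.4
  R: 0 + 1(202.2) = 202.2
  M: 0 + 2(101.5) = 202.9
  U: 0 + 2(101.5) = 202.9
Total out = 1050 kmol/h; y_U = 202.9 / 1050 = 0.1932.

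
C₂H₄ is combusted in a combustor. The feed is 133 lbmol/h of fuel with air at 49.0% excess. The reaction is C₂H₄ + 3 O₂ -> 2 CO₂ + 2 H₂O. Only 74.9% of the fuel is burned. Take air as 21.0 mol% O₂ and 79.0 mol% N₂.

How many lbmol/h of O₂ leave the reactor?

296 lbmol/h

Stoichiometric O₂ = 3 × 133 = 399 lbmol/h; O₂ fed = 399 × 1.490 = 594.5 lbmol/h.
N₂ fed = 594.5 × 79/21 = 2236 lbmol/h.
Fuel reacted = 0.749 × 133 → ξ = 99.62 lbmol/h.
Outlet (n = n₀ + ν ξ):
  C₂H₄: 133 − 1(99.62) = 33.38
  O₂: 594.5 − 3(99.62) = 295.7
  N₂: 2236 (inert)
  CO₂: 0 + 2(99.62) = 199.2
  H₂O: 0 + 2(99.62) = 199.2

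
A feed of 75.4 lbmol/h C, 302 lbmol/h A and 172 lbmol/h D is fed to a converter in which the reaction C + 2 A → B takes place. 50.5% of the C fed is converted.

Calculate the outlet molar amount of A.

226 lbmol/h

C reacted = 0.505 × 75.4 = 38.08 lbmol/h; ν_C = −1, so ξ = 38.08/1 = 38.08 lbmol/h.
Outlet amounts (n = n₀ + ν ξ):
  C: 75.4 − 1(38.08) = 37.32
  A: 302 − 2(38.08) = 225.8
  B: 0 + 1(38.08) = 38.08
  D: 172 (inert)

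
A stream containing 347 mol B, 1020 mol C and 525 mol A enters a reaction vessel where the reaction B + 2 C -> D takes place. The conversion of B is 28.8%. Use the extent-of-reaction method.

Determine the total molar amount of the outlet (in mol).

1690 mol

B reacted = 0.288 × 347 = 99.94 mol; ν_B = −1, so ξ = 99.94/1 = 99.94 mol.
Outlet amounts (n = n₀ + ν ξ):
  B: 347 − 1(99.94) = 247.1
  C: 1020 − 2(99.94) = 820.1
  D: 0 + 1(99.94) = 99.94
  A: 525 (inert)
Total out = 247.1 + 820.1 + 99.94 + 525 = 1692 mol.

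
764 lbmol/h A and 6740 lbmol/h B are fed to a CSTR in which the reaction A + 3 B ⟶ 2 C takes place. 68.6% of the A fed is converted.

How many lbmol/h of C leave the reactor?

A reacted = 0.686 × 764 = 524.1 lbmol/h; ν_A = −1, so ξ = 524.1/1 = 524.1 lbmol/h.
Outlet amounts (n = n₀ + ν ξ):
  A: 764 − 1(524.1) = 239.9
  B: 6740 − 3(524.1) = 5168
  C: 0 + 2(524.1) = 1048

1050 lbmol/h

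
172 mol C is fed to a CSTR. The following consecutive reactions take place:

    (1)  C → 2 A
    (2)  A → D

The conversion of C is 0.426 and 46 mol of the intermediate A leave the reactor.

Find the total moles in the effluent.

245 mol

Conversion of C: C consumed = 1ξ₁ = 0.426 × 172 → ξ₁ = 73.27 mol.
A balance: n_A = 0 + 2ξ₁ − 1ξ₂ = 46 → ξ₂ = (2·73.27 − 46)/1 = 100.5 mol.
Outlet amounts (n = n₀ + Σ ν·ξ):
  C: 172 − 1(73.27) = 98.73
  A: 0 + 2(73.27) − 1(100.5) = 46
  D: 0 + 1(100.5) = 100.5
Total out = 98.73 + 46 + 100.5 = 245.3 mol.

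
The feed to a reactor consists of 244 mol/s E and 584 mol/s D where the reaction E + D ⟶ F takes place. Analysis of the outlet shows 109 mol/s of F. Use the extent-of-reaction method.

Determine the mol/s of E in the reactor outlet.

For F: n = n₀ + 1ξ → 109 = 0 + 1ξ, giving ξ = 109 mol/s.
Outlet amounts (n = n₀ + ν ξ):
  E: 244 − 1(109) = 135
  D: 584 − 1(109) = 475
  F: 0 + 1(109) = 109

135 mol/s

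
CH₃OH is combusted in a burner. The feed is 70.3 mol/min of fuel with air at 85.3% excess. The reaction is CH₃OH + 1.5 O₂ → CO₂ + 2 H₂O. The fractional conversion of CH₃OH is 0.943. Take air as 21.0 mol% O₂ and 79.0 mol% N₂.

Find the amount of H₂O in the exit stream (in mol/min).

133 mol/min

Stoichiometric O₂ = 1.5 × 70.3 = 105.4 mol/min; O₂ fed = 105.4 × 1.853 = 195.4 mol/min.
N₂ fed = 195.4 × 79/21 = 735.1 mol/min.
Fuel reacted = 0.943 × 70.3 → ξ = 66.29 mol/min.
Outlet (n = n₀ + ν ξ):
  CH₃OH: 70.3 − 1(66.29) = 4.007
  O₂: 195.4 − 1.5(66.29) = 95.96
  N₂: 735.1 (inert)
  CO₂: 0 + 1(66.29) = 66.29
  H₂O: 0 + 2(66.29) = 132.6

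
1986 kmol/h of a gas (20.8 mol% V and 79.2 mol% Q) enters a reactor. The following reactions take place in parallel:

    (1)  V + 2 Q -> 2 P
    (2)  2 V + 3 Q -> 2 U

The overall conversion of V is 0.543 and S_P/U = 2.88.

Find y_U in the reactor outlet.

Conversion of V: V consumed = 0.543 × 413.1 = 224.3 kmol/h = 1ξ₁ + 2ξ₂.
Selectivity: 2ξ₁ / (2ξ₂) = 2.88 → ξ₁ = 2.88 ξ₂.
Substitute: (1·2.88 + 2) ξ₂ = 224.3 → ξ₂ = 45.96 kmol/h, ξ₁ = 132.4 kmol/h.
Outlet amounts (n = n₀ + Σ ν·ξ):
  V: 413.1 − 1(132.4) − 2(45.96) = 188.8
  Q: 1573 − 2(132.4) − 3(45.96) = 1170
  P: 0 + 2(132.4) = 264.8
  U: 0 + 2(45.96) = 91.93
Total out = 1716 kmol/h; y_U = 91.93 / 1716 = 0.05358.

0.0536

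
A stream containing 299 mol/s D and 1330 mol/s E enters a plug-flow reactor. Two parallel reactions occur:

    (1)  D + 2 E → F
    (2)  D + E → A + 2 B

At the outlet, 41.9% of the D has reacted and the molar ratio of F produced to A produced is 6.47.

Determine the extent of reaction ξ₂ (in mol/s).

ξ₂ = 16.8 mol/s

Conversion of D: D consumed = 0.419 × 299 = 125.3 mol/s = 1ξ₁ + 1ξ₂.
Selectivity: 1ξ₁ / (1ξ₂) = 6.47 → ξ₁ = 6.47 ξ₂.
Substitute: (1·6.47 + 1) ξ₂ = 125.3 → ξ₂ = 16.77 mol/s, ξ₁ = 108.5 mol/s.
Outlet amounts (n = n₀ + Σ ν·ξ):
  D: 299 − 1(108.5) − 1(16.77) = 173.7
  E: 1330 − 2(108.5) − 1(16.77) = 1096
  F: 0 + 1(108.5) = 108.5
  A: 0 + 1(16.77) = 16.77
  B: 0 + 2(16.77) = 33.54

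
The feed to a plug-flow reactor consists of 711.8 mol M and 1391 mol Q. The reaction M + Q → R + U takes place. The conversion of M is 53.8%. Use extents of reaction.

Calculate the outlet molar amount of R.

383 mol

M reacted = 0.538 × 711.8 = 382.9 mol; ν_M = −1, so ξ = 382.9/1 = 382.9 mol.
Outlet amounts (n = n₀ + ν ξ):
  M: 711.8 − 1(382.9) = 328.9
  Q: 1391 − 1(382.9) = 1008
  R: 0 + 1(382.9) = 382.9
  U: 0 + 1(382.9) = 382.9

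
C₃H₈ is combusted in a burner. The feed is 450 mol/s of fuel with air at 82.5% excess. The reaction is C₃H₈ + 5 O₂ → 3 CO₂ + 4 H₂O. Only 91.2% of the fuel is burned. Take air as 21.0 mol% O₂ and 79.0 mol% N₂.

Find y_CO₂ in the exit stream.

Stoichiometric O₂ = 5 × 450 = 2250 mol/s; O₂ fed = 2250 × 1.825 = 4106 mol/s.
N₂ fed = 4106 × 79/21 = 15450 mol/s.
Fuel reacted = 0.912 × 450 → ξ = 410.4 mol/s.
Outlet (n = n₀ + ν ξ):
  C₃H₈: 450 − 1(410.4) = 39.6
  O₂: 4106 − 5(410.4) = 2054
  N₂: 15450 (inert)
  CO₂: 0 + 3(410.4) = 1231
  H₂O: 0 + 4(410.4) = 1642
Total out = 20410 mol/s; y_CO₂ = 1231 / 20410 = 0.06031.

0.0603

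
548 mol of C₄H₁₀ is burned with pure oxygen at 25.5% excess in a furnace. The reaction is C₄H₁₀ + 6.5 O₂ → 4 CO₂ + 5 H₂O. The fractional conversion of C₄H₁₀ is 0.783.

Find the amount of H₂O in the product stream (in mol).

Stoichiometric O₂ = 6.5 × 548 = 3562 mol; O₂ fed = 3562 × 1.255 = 4470 mol.
Fuel reacted = 0.783 × 548 → ξ = 429.1 mol.
Outlet (n = n₀ + ν ξ):
  C₄H₁₀: 548 − 1(429.1) = 118.9
  O₂: 4470 − 6.5(429.1) = 1681
  CO₂: 0 + 4(429.1) = 1716
  H₂O: 0 + 5(429.1) = 2145

2150 mol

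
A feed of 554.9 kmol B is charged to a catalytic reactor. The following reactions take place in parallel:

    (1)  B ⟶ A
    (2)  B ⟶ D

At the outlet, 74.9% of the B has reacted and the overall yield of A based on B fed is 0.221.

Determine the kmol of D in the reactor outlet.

293 kmol

Yield of A: 1ξ₁ / 554.9 = 0.221 → ξ₁ = 122.6 kmol.
Conversion of B: 1ξ₁ + 1ξ₂ = 0.749 × 554.9 = 415.6 → ξ₂ = 293 kmol.
Outlet amounts (n = n₀ + Σ ν·ξ):
  B: 554.9 − 1(122.6) − 1(293) = 139.3
  A: 0 + 1(122.6) = 122.6
  D: 0 + 1(293) = 293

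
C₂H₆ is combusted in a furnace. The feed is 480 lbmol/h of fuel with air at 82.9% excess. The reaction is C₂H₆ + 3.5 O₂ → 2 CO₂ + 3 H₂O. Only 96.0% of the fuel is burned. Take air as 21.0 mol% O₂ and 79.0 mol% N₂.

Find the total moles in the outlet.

Stoichiometric O₂ = 3.5 × 480 = 1680 lbmol/h; O₂ fed = 1680 × 1.829 = 3073 lbmol/h.
N₂ fed = 3073 × 79/21 = 11560 lbmol/h.
Fuel reacted = 0.96 × 480 → ξ = 460.8 lbmol/h.
Outlet (n = n₀ + ν ξ):
  C₂H₆: 480 − 1(460.8) = 19.2
  O₂: 3073 − 3.5(460.8) = 1460
  N₂: 11560 (inert)
  CO₂: 0 + 2(460.8) = 921.6
  H₂O: 0 + 3(460.8) = 1382
Total out = 19.2 + 1460 + 11560 + 921.6 + 1382 = 15340 lbmol/h.

15300 lbmol/h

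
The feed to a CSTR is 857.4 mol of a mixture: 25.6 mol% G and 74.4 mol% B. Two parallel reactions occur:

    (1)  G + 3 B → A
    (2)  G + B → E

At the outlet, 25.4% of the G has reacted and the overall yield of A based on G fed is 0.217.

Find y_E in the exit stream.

0.0115

Yield of A: 1ξ₁ / 219.5 = 0.217 → ξ₁ = 47.63 mol.
Conversion of G: 1ξ₁ + 1ξ₂ = 0.254 × 219.5 = 55.75 → ξ₂ = 8.121 mol.
Outlet amounts (n = n₀ + Σ ν·ξ):
  G: 219.5 − 1(47.63) − 1(8.121) = 163.7
  B: 637.9 − 3(47.63) − 1(8.121) = 486.9
  A: 0 + 1(47.63) = 47.63
  E: 0 + 1(8.121) = 8.121
Total out = 706.4 mol; y_E = 8.121 / 706.4 = 0.0115.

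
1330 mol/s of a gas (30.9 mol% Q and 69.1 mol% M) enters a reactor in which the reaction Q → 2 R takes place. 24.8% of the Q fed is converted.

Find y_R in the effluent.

0.142

Q reacted = 0.248 × 411 = 101.9 mol/s; ν_Q = −1, so ξ = 101.9/1 = 101.9 mol/s.
Outlet amounts (n = n₀ + ν ξ):
  Q: 411 − 1(101.9) = 309
  R: 0 + 2(101.9) = 203.8
  M: 919 (inert)
Total out = 1432 mol/s; y_R = 203.8 / 1432 = 0.1424.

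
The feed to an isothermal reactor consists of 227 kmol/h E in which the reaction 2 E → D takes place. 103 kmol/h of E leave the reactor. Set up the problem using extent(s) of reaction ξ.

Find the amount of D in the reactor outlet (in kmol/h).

62 kmol/h

For E: n = n₀ − 2ξ → 103 = 227 − 2ξ, giving ξ = 62 kmol/h.
Outlet amounts (n = n₀ + ν ξ):
  E: 227 − 2(62) = 103
  D: 0 + 1(62) = 62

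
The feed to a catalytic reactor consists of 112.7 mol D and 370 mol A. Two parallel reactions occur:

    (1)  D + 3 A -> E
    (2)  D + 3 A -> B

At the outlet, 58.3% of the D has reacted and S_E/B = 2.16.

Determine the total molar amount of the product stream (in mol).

Conversion of D: D consumed = 0.583 × 112.7 = 65.7 mol = 1ξ₁ + 1ξ₂.
Selectivity: 1ξ₁ / (1ξ₂) = 2.16 → ξ₁ = 2.16 ξ₂.
Substitute: (1·2.16 + 1) ξ₂ = 65.7 → ξ₂ = 20.79 mol, ξ₁ = 44.91 mol.
Outlet amounts (n = n₀ + Σ ν·ξ):
  D: 112.7 − 1(44.91) − 1(20.79) = 47
  A: 370 − 3(44.91) − 3(20.79) = 172.9
  E: 0 + 1(44.91) = 44.91
  B: 0 + 1(20.79) = 20.79
Total out = 47 + 172.9 + 44.91 + 20.79 = 285.6 mol.

286 mol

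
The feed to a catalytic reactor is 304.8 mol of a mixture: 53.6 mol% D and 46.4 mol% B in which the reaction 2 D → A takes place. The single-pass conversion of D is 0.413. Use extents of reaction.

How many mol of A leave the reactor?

33.7 mol

D reacted = 0.413 × 163.4 = 67.47 mol; ν_D = −2, so ξ = 67.47/2 = 33.74 mol.
Outlet amounts (n = n₀ + ν ξ):
  D: 163.4 − 2(33.74) = 95.9
  A: 0 + 1(33.74) = 33.74
  B: 141.4 (inert)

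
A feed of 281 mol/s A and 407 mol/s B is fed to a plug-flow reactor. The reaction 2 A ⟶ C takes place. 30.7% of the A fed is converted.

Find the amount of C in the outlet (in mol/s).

A reacted = 0.307 × 281 = 86.27 mol/s; ν_A = −2, so ξ = 86.27/2 = 43.13 mol/s.
Outlet amounts (n = n₀ + ν ξ):
  A: 281 − 2(43.13) = 194.7
  C: 0 + 1(43.13) = 43.13
  B: 407 (inert)

43.1 mol/s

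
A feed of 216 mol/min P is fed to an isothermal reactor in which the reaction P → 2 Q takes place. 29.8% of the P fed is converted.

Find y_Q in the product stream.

0.459

P reacted = 0.298 × 216 = 64.37 mol/min; ν_P = −1, so ξ = 64.37/1 = 64.37 mol/min.
Outlet amounts (n = n₀ + ν ξ):
  P: 216 − 1(64.37) = 151.6
  Q: 0 + 2(64.37) = 128.7
Total out = 280.4 mol/min; y_Q = 128.7 / 280.4 = 0.4592.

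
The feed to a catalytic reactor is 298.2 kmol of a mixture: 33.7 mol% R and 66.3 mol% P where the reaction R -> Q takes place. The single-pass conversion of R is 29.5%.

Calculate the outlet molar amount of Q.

29.6 kmol

R reacted = 0.295 × 100.5 = 29.65 kmol; ν_R = −1, so ξ = 29.65/1 = 29.65 kmol.
Outlet amounts (n = n₀ + ν ξ):
  R: 100.5 − 1(29.65) = 70.85
  Q: 0 + 1(29.65) = 29.65
  P: 197.7 (inert)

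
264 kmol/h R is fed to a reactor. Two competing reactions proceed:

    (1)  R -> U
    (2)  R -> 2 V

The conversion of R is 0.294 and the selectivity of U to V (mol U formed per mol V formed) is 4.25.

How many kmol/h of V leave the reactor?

16.3 kmol/h

Conversion of R: R consumed = 0.294 × 264 = 77.62 kmol/h = 1ξ₁ + 1ξ₂.
Selectivity: 1ξ₁ / (2ξ₂) = 4.25 → ξ₁ = 8.5 ξ₂.
Substitute: (1·8.5 + 1) ξ₂ = 77.62 → ξ₂ = 8.17 kmol/h, ξ₁ = 69.45 kmol/h.
Outlet amounts (n = n₀ + Σ ν·ξ):
  R: 264 − 1(69.45) − 1(8.17) = 186.4
  U: 0 + 1(69.45) = 69.45
  V: 0 + 2(8.17) = 16.34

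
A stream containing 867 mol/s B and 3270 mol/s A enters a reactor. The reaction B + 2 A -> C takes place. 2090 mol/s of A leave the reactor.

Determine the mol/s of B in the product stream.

277 mol/s

For A: n = n₀ − 2ξ → 2090 = 3270 − 2ξ, giving ξ = 590 mol/s.
Outlet amounts (n = n₀ + ν ξ):
  B: 867 − 1(590) = 277
  A: 3270 − 2(590) = 2090
  C: 0 + 1(590) = 590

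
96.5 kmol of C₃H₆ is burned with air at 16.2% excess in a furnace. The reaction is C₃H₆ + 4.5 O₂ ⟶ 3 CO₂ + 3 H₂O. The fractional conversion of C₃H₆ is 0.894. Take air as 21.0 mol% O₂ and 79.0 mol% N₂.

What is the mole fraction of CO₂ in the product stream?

Stoichiometric O₂ = 4.5 × 96.5 = 434.2 kmol; O₂ fed = 434.2 × 1.162 = 504.6 kmol.
N₂ fed = 504.6 × 79/21 = 1898 kmol.
Fuel reacted = 0.894 × 96.5 → ξ = 86.27 kmol.
Outlet (n = n₀ + ν ξ):
  C₃H₆: 96.5 − 1(86.27) = 10.23
  O₂: 504.6 − 4.5(86.27) = 116.4
  N₂: 1898 (inert)
  CO₂: 0 + 3(86.27) = 258.8
  H₂O: 0 + 3(86.27) = 258.8
Total out = 2542 kmol; y_CO₂ = 258.8 / 2542 = 0.1018.

0.102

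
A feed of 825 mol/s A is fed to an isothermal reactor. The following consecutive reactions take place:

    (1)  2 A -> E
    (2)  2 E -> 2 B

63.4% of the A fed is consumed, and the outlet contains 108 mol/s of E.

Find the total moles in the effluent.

Conversion of A: A consumed = 2ξ₁ = 0.634 × 825 → ξ₁ = 261.5 mol/s.
E balance: n_E = 0 + 1ξ₁ − 2ξ₂ = 108 → ξ₂ = (1·261.5 − 108)/2 = 76.76 mol/s.
Outlet amounts (n = n₀ + Σ ν·ξ):
  A: 825 − 2(261.5) = 302
  E: 0 + 1(261.5) − 2(76.76) = 108
  B: 0 + 2(76.76) = 153.5
Total out = 302 + 108 + 153.5 = 563.5 mol/s.

563 mol/s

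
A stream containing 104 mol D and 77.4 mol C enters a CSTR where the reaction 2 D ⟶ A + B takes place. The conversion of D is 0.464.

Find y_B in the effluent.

0.133

D reacted = 0.464 × 104 = 48.26 mol; ν_D = −2, so ξ = 48.26/2 = 24.13 mol.
Outlet amounts (n = n₀ + ν ξ):
  D: 104 − 2(24.13) = 55.74
  A: 0 + 1(24.13) = 24.13
  B: 0 + 1(24.13) = 24.13
  C: 77.4 (inert)
Total out = 181.4 mol; y_B = 24.13 / 181.4 = 0.133.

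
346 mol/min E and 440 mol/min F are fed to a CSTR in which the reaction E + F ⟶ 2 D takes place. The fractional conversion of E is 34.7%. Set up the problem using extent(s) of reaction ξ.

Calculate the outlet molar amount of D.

E reacted = 0.347 × 346 = 120.1 mol/min; ν_E = −1, so ξ = 120.1/1 = 120.1 mol/min.
Outlet amounts (n = n₀ + ν ξ):
  E: 346 − 1(120.1) = 225.9
  F: 440 − 1(120.1) = 319.9
  D: 0 + 2(120.1) = 240.1

240 mol/min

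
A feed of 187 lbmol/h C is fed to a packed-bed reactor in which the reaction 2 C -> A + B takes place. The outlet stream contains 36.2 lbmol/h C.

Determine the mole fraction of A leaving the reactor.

0.403

For C: n = n₀ − 2ξ → 36.2 = 187 − 2ξ, giving ξ = 75.4 lbmol/h.
Outlet amounts (n = n₀ + ν ξ):
  C: 187 − 2(75.4) = 36.2
  A: 0 + 1(75.4) = 75.4
  B: 0 + 1(75.4) = 75.4
Total out = 187 lbmol/h; y_A = 75.4 / 187 = 0.4032.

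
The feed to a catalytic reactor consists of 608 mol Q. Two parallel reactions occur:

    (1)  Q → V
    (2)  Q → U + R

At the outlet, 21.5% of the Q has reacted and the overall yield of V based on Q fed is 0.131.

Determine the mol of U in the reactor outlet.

51.1 mol

Yield of V: 1ξ₁ / 608 = 0.131 → ξ₁ = 79.65 mol.
Conversion of Q: 1ξ₁ + 1ξ₂ = 0.215 × 608 = 130.7 → ξ₂ = 51.07 mol.
Outlet amounts (n = n₀ + Σ ν·ξ):
  Q: 608 − 1(79.65) − 1(51.07) = 477.3
  V: 0 + 1(79.65) = 79.65
  U: 0 + 1(51.07) = 51.07
  R: 0 + 1(51.07) = 51.07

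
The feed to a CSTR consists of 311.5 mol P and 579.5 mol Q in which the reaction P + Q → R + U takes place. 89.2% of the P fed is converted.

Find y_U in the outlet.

P reacted = 0.892 × 311.5 = 277.9 mol; ν_P = −1, so ξ = 277.9/1 = 277.9 mol.
Outlet amounts (n = n₀ + ν ξ):
  P: 311.5 − 1(277.9) = 33.64
  Q: 579.5 − 1(277.9) = 301.6
  R: 0 + 1(277.9) = 277.9
  U: 0 + 1(277.9) = 277.9
Total out = 891 mol; y_U = 277.9 / 891 = 0.3118.

0.312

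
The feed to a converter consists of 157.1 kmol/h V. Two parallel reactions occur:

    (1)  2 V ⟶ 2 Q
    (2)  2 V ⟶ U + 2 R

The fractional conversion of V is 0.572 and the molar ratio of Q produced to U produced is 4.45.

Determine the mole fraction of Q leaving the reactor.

0.362

Conversion of V: V consumed = 0.572 × 157.1 = 89.86 kmol/h = 2ξ₁ + 2ξ₂.
Selectivity: 2ξ₁ / (1ξ₂) = 4.45 → ξ₁ = 2.225 ξ₂.
Substitute: (2·2.225 + 2) ξ₂ = 89.86 → ξ₂ = 13.93 kmol/h, ξ₁ = 31 kmol/h.
Outlet amounts (n = n₀ + Σ ν·ξ):
  V: 157.1 − 2(31) − 2(13.93) = 67.24
  Q: 0 + 2(31) = 62
  U: 0 + 1(13.93) = 13.93
  R: 0 + 2(13.93) = 27.86
Total out = 171 kmol/h; y_Q = 62 / 171 = 0.3625.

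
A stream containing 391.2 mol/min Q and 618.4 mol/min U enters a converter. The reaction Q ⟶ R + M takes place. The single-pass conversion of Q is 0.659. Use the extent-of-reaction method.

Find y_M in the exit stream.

Q reacted = 0.659 × 391.2 = 257.8 mol/min; ν_Q = −1, so ξ = 257.8/1 = 257.8 mol/min.
Outlet amounts (n = n₀ + ν ξ):
  Q: 391.2 − 1(257.8) = 133.4
  R: 0 + 1(257.8) = 257.8
  M: 0 + 1(257.8) = 257.8
  U: 618.4 (inert)
Total out = 1267 mol/min; y_M = 257.8 / 1267 = 0.2034.

0.203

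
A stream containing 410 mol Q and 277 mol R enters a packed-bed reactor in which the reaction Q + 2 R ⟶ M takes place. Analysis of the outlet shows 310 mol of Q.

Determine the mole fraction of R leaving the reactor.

0.158

For Q: n = n₀ − 1ξ → 310 = 410 − 1ξ, giving ξ = 100 mol.
Outlet amounts (n = n₀ + ν ξ):
  Q: 410 − 1(100) = 310
  R: 277 − 2(100) = 77
  M: 0 + 1(100) = 100
Total out = 487 mol; y_R = 77 / 487 = 0.1581.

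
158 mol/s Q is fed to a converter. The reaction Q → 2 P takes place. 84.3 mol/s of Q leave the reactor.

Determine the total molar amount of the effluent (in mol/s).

232 mol/s

For Q: n = n₀ − 1ξ → 84.3 = 158 − 1ξ, giving ξ = 73.7 mol/s.
Outlet amounts (n = n₀ + ν ξ):
  Q: 158 − 1(73.7) = 84.3
  P: 0 + 2(73.7) = 147.4
Total out = 84.3 + 147.4 = 231.7 mol/s.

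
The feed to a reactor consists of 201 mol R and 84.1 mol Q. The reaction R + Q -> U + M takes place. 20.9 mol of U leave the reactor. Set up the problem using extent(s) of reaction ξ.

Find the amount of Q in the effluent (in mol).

For U: n = n₀ + 1ξ → 20.9 = 0 + 1ξ, giving ξ = 20.9 mol.
Outlet amounts (n = n₀ + ν ξ):
  R: 201 − 1(20.9) = 180.1
  Q: 84.1 − 1(20.9) = 63.2
  U: 0 + 1(20.9) = 20.9
  M: 0 + 1(20.9) = 20.9

63.2 mol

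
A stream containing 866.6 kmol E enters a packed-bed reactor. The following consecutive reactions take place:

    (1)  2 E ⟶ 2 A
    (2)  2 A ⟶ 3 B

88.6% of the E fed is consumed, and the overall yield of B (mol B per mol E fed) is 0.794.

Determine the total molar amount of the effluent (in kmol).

Conversion of E: E consumed = 2ξ₁ = 0.886 × 866.6 → ξ₁ = 383.9 kmol.
Yield of B: 3ξ₂ / 866.6 = 0.794 → ξ₂ = 229.4 kmol.
Outlet amounts (n = n₀ + Σ ν·ξ):
  E: 866.6 − 2(383.9) = 98.79
  A: 0 + 2(383.9) − 2(229.4) = 309.1
  B: 0 + 3(229.4) = 688.1
Total out = 98.79 + 309.1 + 688.1 = 1096 kmol.

1100 kmol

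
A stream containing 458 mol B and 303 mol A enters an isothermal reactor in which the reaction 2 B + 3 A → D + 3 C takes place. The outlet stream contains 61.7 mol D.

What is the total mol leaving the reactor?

699 mol

For D: n = n₀ + 1ξ → 61.7 = 0 + 1ξ, giving ξ = 61.7 mol.
Outlet amounts (n = n₀ + ν ξ):
  B: 458 − 2(61.7) = 334.6
  A: 303 − 3(61.7) = 117.9
  D: 0 + 1(61.7) = 61.7
  C: 0 + 3(61.7) = 185.1
Total out = 334.6 + 117.9 + 61.7 + 185.1 = 699.3 mol.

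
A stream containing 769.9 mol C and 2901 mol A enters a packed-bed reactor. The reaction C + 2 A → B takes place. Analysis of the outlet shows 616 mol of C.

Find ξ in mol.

For C: n = n₀ − 1ξ → 616 = 769.9 − 1ξ, giving ξ = 153.9 mol.
Outlet amounts (n = n₀ + ν ξ):
  C: 769.9 − 1(153.9) = 616
  A: 2901 − 2(153.9) = 2593
  B: 0 + 1(153.9) = 153.9

ξ = 154 mol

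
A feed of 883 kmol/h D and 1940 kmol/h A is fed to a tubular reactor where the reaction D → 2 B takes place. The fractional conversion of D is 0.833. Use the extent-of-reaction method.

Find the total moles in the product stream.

D reacted = 0.833 × 883 = 735.5 kmol/h; ν_D = −1, so ξ = 735.5/1 = 735.5 kmol/h.
Outlet amounts (n = n₀ + ν ξ):
  D: 883 − 1(735.5) = 147.5
  B: 0 + 2(735.5) = 1471
  A: 1940 (inert)
Total out = 147.5 + 1471 + 1940 = 3559 kmol/h.

3560 kmol/h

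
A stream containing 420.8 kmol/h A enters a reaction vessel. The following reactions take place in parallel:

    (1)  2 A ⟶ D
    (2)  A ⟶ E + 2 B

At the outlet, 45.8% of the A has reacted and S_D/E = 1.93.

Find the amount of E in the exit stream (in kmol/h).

Conversion of A: A consumed = 0.458 × 420.8 = 192.7 kmol/h = 2ξ₁ + 1ξ₂.
Selectivity: 1ξ₁ / (1ξ₂) = 1.93 → ξ₁ = 1.93 ξ₂.
Substitute: (2·1.93 + 1) ξ₂ = 192.7 → ξ₂ = 39.66 kmol/h, ξ₁ = 76.54 kmol/h.
Outlet amounts (n = n₀ + Σ ν·ξ):
  A: 420.8 − 2(76.54) − 1(39.66) = 228.1
  D: 0 + 1(76.54) = 76.54
  E: 0 + 1(39.66) = 39.66
  B: 0 + 2(39.66) = 79.31

39.7 kmol/h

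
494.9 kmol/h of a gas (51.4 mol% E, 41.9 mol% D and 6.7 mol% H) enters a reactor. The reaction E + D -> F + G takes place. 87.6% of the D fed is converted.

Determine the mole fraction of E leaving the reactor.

D reacted = 0.876 × 207.4 = 181.7 kmol/h; ν_D = −1, so ξ = 181.7/1 = 181.7 kmol/h.
Outlet amounts (n = n₀ + ν ξ):
  E: 254.4 − 1(181.7) = 72.73
  D: 207.4 − 1(181.7) = 25.71
  F: 0 + 1(181.7) = 181.7
  G: 0 + 1(181.7) = 181.7
  H: 33.16 (inert)
Total out = 494.9 kmol/h; y_E = 72.73 / 494.9 = 0.147.

0.147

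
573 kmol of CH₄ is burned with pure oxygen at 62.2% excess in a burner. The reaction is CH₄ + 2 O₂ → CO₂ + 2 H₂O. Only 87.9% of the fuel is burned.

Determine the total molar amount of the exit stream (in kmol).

2430 kmol

Stoichiometric O₂ = 2 × 573 = 1146 kmol; O₂ fed = 1146 × 1.622 = 1859 kmol.
Fuel reacted = 0.879 × 573 → ξ = 503.7 kmol.
Outlet (n = n₀ + ν ξ):
  CH₄: 573 − 1(503.7) = 69.33
  O₂: 1859 − 2(503.7) = 851.5
  CO₂: 0 + 1(503.7) = 503.7
  H₂O: 0 + 2(503.7) = 1007
Total out = 69.33 + 851.5 + 503.7 + 1007 = 2432 kmol.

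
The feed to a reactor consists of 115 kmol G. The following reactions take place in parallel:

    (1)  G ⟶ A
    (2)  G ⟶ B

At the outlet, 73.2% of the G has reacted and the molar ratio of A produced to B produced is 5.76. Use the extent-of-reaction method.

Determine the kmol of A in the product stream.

Conversion of G: G consumed = 0.732 × 115 = 84.18 kmol = 1ξ₁ + 1ξ₂.
Selectivity: 1ξ₁ / (1ξ₂) = 5.76 → ξ₁ = 5.76 ξ₂.
Substitute: (1·5.76 + 1) ξ₂ = 84.18 → ξ₂ = 12.45 kmol, ξ₁ = 71.73 kmol.
Outlet amounts (n = n₀ + Σ ν·ξ):
  G: 115 − 1(71.73) − 1(12.45) = 30.82
  A: 0 + 1(71.73) = 71.73
  B: 0 + 1(12.45) = 12.45

71.7 kmol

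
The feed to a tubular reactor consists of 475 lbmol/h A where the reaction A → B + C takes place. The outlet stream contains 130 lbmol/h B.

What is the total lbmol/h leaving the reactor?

605 lbmol/h

For B: n = n₀ + 1ξ → 130 = 0 + 1ξ, giving ξ = 130 lbmol/h.
Outlet amounts (n = n₀ + ν ξ):
  A: 475 − 1(130) = 345
  B: 0 + 1(130) = 130
  C: 0 + 1(130) = 130
Total out = 345 + 130 + 130 = 605 lbmol/h.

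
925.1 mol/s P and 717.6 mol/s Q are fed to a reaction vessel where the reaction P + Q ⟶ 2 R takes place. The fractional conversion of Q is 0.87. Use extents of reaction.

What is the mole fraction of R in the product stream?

0.76

Q reacted = 0.87 × 717.6 = 624.3 mol/s; ν_Q = −1, so ξ = 624.3/1 = 624.3 mol/s.
Outlet amounts (n = n₀ + ν ξ):
  P: 925.1 − 1(624.3) = 300.8
  Q: 717.6 − 1(624.3) = 93.29
  R: 0 + 2(624.3) = 1249
Total out = 1643 mol/s; y_R = 1249 / 1643 = 0.7601.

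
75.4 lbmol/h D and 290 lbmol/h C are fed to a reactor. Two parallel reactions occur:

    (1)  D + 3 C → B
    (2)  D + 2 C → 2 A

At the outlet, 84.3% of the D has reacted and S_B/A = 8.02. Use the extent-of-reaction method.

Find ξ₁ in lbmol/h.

ξ₁ = 59.8 lbmol/h

Conversion of D: D consumed = 0.843 × 75.4 = 63.56 lbmol/h = 1ξ₁ + 1ξ₂.
Selectivity: 1ξ₁ / (2ξ₂) = 8.02 → ξ₁ = 16.04 ξ₂.
Substitute: (1·16.04 + 1) ξ₂ = 63.56 → ξ₂ = 3.73 lbmol/h, ξ₁ = 59.83 lbmol/h.
Outlet amounts (n = n₀ + Σ ν·ξ):
  D: 75.4 − 1(59.83) − 1(3.73) = 11.84
  C: 290 − 3(59.83) − 2(3.73) = 103
  B: 0 + 1(59.83) = 59.83
  A: 0 + 2(3.73) = 7.46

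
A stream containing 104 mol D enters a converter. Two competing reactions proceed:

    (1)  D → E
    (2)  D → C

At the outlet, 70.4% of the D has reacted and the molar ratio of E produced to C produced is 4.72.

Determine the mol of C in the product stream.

12.8 mol

Conversion of D: D consumed = 0.704 × 104 = 73.22 mol = 1ξ₁ + 1ξ₂.
Selectivity: 1ξ₁ / (1ξ₂) = 4.72 → ξ₁ = 4.72 ξ₂.
Substitute: (1·4.72 + 1) ξ₂ = 73.22 → ξ₂ = 12.8 mol, ξ₁ = 60.42 mol.
Outlet amounts (n = n₀ + Σ ν·ξ):
  D: 104 − 1(60.42) − 1(12.8) = 30.78
  E: 0 + 1(60.42) = 60.42
  C: 0 + 1(12.8) = 12.8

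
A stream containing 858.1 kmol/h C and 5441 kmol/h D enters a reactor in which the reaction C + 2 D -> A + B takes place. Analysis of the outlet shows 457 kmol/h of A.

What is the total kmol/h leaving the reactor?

5840 kmol/h

For A: n = n₀ + 1ξ → 457 = 0 + 1ξ, giving ξ = 457 kmol/h.
Outlet amounts (n = n₀ + ν ξ):
  C: 858.1 − 1(457) = 401.1
  D: 5441 − 2(457) = 4527
  A: 0 + 1(457) = 457
  B: 0 + 1(457) = 457
Total out = 401.1 + 4527 + 457 + 457 = 5842 kmol/h.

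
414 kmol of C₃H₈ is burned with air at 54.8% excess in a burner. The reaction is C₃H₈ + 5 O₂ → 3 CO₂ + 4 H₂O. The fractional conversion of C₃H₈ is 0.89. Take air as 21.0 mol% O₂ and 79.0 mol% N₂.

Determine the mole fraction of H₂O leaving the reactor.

Stoichiometric O₂ = 5 × 414 = 2070 kmol; O₂ fed = 2070 × 1.548 = 3204 kmol.
N₂ fed = 3204 × 79/21 = 12050 kmol.
Fuel reacted = 0.89 × 414 → ξ = 368.5 kmol.
Outlet (n = n₀ + ν ξ):
  C₃H₈: 414 − 1(368.5) = 45.54
  O₂: 3204 − 5(368.5) = 1362
  N₂: 12050 (inert)
  CO₂: 0 + 3(368.5) = 1105
  H₂O: 0 + 4(368.5) = 1474
Total out = 16040 kmol; y_H₂O = 1474 / 16040 = 0.09188.

0.0919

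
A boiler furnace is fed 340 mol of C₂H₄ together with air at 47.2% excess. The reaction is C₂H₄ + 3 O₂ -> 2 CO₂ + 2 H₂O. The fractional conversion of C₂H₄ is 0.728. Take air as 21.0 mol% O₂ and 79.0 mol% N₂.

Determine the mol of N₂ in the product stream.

Stoichiometric O₂ = 3 × 340 = 1020 mol; O₂ fed = 1020 × 1.472 = 1501 mol.
N₂ fed = 1501 × 79/21 = 5648 mol.
Fuel reacted = 0.728 × 340 → ξ = 247.5 mol.
Outlet (n = n₀ + ν ξ):
  C₂H₄: 340 − 1(247.5) = 92.48
  O₂: 1501 − 3(247.5) = 758.9
  N₂: 5648 (inert)
  CO₂: 0 + 2(247.5) = 495
  H₂O: 0 + 2(247.5) = 495

5650 mol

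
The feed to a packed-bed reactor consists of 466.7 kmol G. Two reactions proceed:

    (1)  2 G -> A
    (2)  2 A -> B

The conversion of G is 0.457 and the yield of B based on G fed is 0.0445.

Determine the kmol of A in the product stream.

65.1 kmol

Conversion of G: G consumed = 2ξ₁ = 0.457 × 466.7 → ξ₁ = 106.6 kmol.
Yield of B: 1ξ₂ / 466.7 = 0.0445 → ξ₂ = 20.77 kmol.
Outlet amounts (n = n₀ + Σ ν·ξ):
  G: 466.7 − 2(106.6) = 253.4
  A: 0 + 1(106.6) − 2(20.77) = 65.1
  B: 0 + 1(20.77) = 20.77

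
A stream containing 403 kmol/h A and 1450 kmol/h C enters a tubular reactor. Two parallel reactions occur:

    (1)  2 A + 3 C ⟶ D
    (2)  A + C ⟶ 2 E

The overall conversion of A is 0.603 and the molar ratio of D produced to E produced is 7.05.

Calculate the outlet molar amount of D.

Conversion of A: A consumed = 0.603 × 403 = 243 kmol/h = 2ξ₁ + 1ξ₂.
Selectivity: 1ξ₁ / (2ξ₂) = 7.05 → ξ₁ = 14.1 ξ₂.
Substitute: (2·14.1 + 1) ξ₂ = 243 → ξ₂ = 8.322 kmol/h, ξ₁ = 117.3 kmol/h.
Outlet amounts (n = n₀ + Σ ν·ξ):
  A: 403 − 2(117.3) − 1(8.322) = 160
  C: 1450 − 3(117.3) − 1(8.322) = 1090
  D: 0 + 1(117.3) = 117.3
  E: 0 + 2(8.322) = 16.64

117 kmol/h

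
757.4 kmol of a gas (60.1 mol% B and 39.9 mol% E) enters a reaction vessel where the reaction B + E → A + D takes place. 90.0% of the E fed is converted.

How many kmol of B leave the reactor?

E reacted = 0.9 × 302.2 = 272 kmol; ν_E = −1, so ξ = 272/1 = 272 kmol.
Outlet amounts (n = n₀ + ν ξ):
  B: 455.2 − 1(272) = 183.2
  E: 302.2 − 1(272) = 30.22
  A: 0 + 1(272) = 272
  D: 0 + 1(272) = 272

183 kmol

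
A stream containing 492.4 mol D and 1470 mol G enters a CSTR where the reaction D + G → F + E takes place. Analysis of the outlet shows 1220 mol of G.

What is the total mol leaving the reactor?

For G: n = n₀ − 1ξ → 1220 = 1470 − 1ξ, giving ξ = 250 mol.
Outlet amounts (n = n₀ + ν ξ):
  D: 492.4 − 1(250) = 242.4
  G: 1470 − 1(250) = 1220
  F: 0 + 1(250) = 250
  E: 0 + 1(250) = 250
Total out = 242.4 + 1220 + 250 + 250 = 1962 mol.

1960 mol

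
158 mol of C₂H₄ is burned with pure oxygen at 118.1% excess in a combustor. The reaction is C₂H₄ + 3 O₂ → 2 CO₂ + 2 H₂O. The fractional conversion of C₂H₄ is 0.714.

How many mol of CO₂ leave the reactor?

226 mol

Stoichiometric O₂ = 3 × 158 = 474 mol; O₂ fed = 474 × 2.181 = 1034 mol.
Fuel reacted = 0.714 × 158 → ξ = 112.8 mol.
Outlet (n = n₀ + ν ξ):
  C₂H₄: 158 − 1(112.8) = 45.19
  O₂: 1034 − 3(112.8) = 695.4
  CO₂: 0 + 2(112.8) = 225.6
  H₂O: 0 + 2(112.8) = 225.6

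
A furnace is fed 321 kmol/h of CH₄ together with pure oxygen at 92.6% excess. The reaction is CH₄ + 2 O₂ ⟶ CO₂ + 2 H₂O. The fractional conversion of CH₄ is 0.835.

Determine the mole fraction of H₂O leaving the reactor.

0.344

Stoichiometric O₂ = 2 × 321 = 642 kmol/h; O₂ fed = 642 × 1.926 = 1236 kmol/h.
Fuel reacted = 0.835 × 321 → ξ = 268 kmol/h.
Outlet (n = n₀ + ν ξ):
  CH₄: 321 − 1(268) = 52.97
  O₂: 1236 − 2(268) = 700.4
  CO₂: 0 + 1(268) = 268
  H₂O: 0 + 2(268) = 536.1
Total out = 1557 kmol/h; y_H₂O = 536.1 / 1557 = 0.3442.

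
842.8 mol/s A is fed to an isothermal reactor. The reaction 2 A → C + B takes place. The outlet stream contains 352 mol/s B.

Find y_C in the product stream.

For B: n = n₀ + 1ξ → 352 = 0 + 1ξ, giving ξ = 352 mol/s.
Outlet amounts (n = n₀ + ν ξ):
  A: 842.8 − 2(352) = 138.8
  C: 0 + 1(352) = 352
  B: 0 + 1(352) = 352
Total out = 842.8 mol/s; y_C = 352 / 842.8 = 0.4177.

0.418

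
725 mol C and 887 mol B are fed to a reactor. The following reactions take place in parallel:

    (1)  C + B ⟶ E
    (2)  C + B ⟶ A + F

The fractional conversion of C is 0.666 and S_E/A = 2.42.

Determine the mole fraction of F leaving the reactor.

0.111

Conversion of C: C consumed = 0.666 × 725 = 482.9 mol = 1ξ₁ + 1ξ₂.
Selectivity: 1ξ₁ / (1ξ₂) = 2.42 → ξ₁ = 2.42 ξ₂.
Substitute: (1·2.42 + 1) ξ₂ = 482.9 → ξ₂ = 141.2 mol, ξ₁ = 341.7 mol.
Outlet amounts (n = n₀ + Σ ν·ξ):
  C: 725 − 1(341.7) − 1(141.2) = 242.1
  B: 887 − 1(341.7) − 1(141.2) = 404.1
  E: 0 + 1(341.7) = 341.7
  A: 0 + 1(141.2) = 141.2
  F: 0 + 1(141.2) = 141.2
Total out = 1270 mol; y_F = 141.2 / 1270 = 0.1111.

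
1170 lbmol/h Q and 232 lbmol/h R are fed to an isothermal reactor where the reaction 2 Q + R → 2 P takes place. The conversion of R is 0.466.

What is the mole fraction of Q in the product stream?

R reacted = 0.466 × 232 = 108.1 lbmol/h; ν_R = −1, so ξ = 108.1/1 = 108.1 lbmol/h.
Outlet amounts (n = n₀ + ν ξ):
  Q: 1170 − 2(108.1) = 953.8
  R: 232 − 1(108.1) = 123.9
  P: 0 + 2(108.1) = 216.2
Total out = 1294 lbmol/h; y_Q = 953.8 / 1294 = 0.7371.

0.737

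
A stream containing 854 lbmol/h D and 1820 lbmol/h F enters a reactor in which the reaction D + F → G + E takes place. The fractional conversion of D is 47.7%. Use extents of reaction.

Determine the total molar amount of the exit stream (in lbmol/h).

D reacted = 0.477 × 854 = 407.4 lbmol/h; ν_D = −1, so ξ = 407.4/1 = 407.4 lbmol/h.
Outlet amounts (n = n₀ + ν ξ):
  D: 854 − 1(407.4) = 446.6
  F: 1820 − 1(407.4) = 1413
  G: 0 + 1(407.4) = 407.4
  E: 0 + 1(407.4) = 407.4
Total out = 446.6 + 1413 + 407.4 + 407.4 = 2674 lbmol/h.

2670 lbmol/h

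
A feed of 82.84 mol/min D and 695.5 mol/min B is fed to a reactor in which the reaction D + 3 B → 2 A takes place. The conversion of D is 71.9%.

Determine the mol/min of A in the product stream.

D reacted = 0.719 × 82.84 = 59.56 mol/min; ν_D = −1, so ξ = 59.56/1 = 59.56 mol/min.
Outlet amounts (n = n₀ + ν ξ):
  D: 82.84 − 1(59.56) = 23.28
  B: 695.5 − 3(59.56) = 516.8
  A: 0 + 2(59.56) = 119.1

119 mol/min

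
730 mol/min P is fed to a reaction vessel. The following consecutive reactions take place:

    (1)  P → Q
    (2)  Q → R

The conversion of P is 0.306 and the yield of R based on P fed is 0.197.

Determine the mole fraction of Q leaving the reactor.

Conversion of P: P consumed = 1ξ₁ = 0.306 × 730 → ξ₁ = 223.4 mol/min.
Yield of R: 1ξ₂ / 730 = 0.197 → ξ₂ = 143.8 mol/min.
Outlet amounts (n = n₀ + Σ ν·ξ):
  P: 730 − 1(223.4) = 506.6
  Q: 0 + 1(223.4) − 1(143.8) = 79.57
  R: 0 + 1(143.8) = 143.8
Total out = 730 mol/min; y_Q = 79.57 / 730 = 0.109.

0.109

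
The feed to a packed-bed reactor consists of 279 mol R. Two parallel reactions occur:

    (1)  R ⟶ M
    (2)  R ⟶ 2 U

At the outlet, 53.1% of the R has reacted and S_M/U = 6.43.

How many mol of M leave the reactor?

137 mol

Conversion of R: R consumed = 0.531 × 279 = 148.1 mol = 1ξ₁ + 1ξ₂.
Selectivity: 1ξ₁ / (2ξ₂) = 6.43 → ξ₁ = 12.86 ξ₂.
Substitute: (1·12.86 + 1) ξ₂ = 148.1 → ξ₂ = 10.69 mol, ξ₁ = 137.5 mol.
Outlet amounts (n = n₀ + Σ ν·ξ):
  R: 279 − 1(137.5) − 1(10.69) = 130.9
  M: 0 + 1(137.5) = 137.5
  U: 0 + 2(10.69) = 21.38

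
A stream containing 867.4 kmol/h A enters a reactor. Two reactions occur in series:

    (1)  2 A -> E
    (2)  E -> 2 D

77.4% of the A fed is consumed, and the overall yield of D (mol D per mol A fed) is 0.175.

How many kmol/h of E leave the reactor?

Conversion of A: A consumed = 2ξ₁ = 0.774 × 867.4 → ξ₁ = 335.7 kmol/h.
Yield of D: 2ξ₂ / 867.4 = 0.175 → ξ₂ = 75.9 kmol/h.
Outlet amounts (n = n₀ + Σ ν·ξ):
  A: 867.4 − 2(335.7) = 196
  E: 0 + 1(335.7) − 1(75.9) = 259.8
  D: 0 + 2(75.9) = 151.8

260 kmol/h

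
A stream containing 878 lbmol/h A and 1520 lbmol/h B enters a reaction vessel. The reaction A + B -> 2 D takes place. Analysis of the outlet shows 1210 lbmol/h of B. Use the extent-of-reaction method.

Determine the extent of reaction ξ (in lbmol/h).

ξ = 310 lbmol/h

For B: n = n₀ − 1ξ → 1210 = 1520 − 1ξ, giving ξ = 310 lbmol/h.
Outlet amounts (n = n₀ + ν ξ):
  A: 878 − 1(310) = 568
  B: 1520 − 1(310) = 1210
  D: 0 + 2(310) = 620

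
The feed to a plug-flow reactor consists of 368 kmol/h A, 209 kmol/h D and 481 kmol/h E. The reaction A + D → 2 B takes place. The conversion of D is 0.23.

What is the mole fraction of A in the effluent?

0.302

D reacted = 0.23 × 209 = 48.07 kmol/h; ν_D = −1, so ξ = 48.07/1 = 48.07 kmol/h.
Outlet amounts (n = n₀ + ν ξ):
  A: 368 − 1(48.07) = 319.9
  D: 209 − 1(48.07) = 160.9
  B: 0 + 2(48.07) = 96.14
  E: 481 (inert)
Total out = 1058 kmol/h; y_A = 319.9 / 1058 = 0.3024.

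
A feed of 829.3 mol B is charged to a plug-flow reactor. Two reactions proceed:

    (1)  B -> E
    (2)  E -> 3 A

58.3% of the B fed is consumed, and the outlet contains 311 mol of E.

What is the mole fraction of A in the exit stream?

0.441

Conversion of B: B consumed = 1ξ₁ = 0.583 × 829.3 → ξ₁ = 483.5 mol.
E balance: n_E = 0 + 1ξ₁ − 1ξ₂ = 311 → ξ₂ = (1·483.5 − 311)/1 = 172.5 mol.
Outlet amounts (n = n₀ + Σ ν·ξ):
  B: 829.3 − 1(483.5) = 345.8
  E: 0 + 1(483.5) − 1(172.5) = 311
  A: 0 + 3(172.5) = 517.4
Total out = 1174 mol; y_A = 517.4 / 1174 = 0.4407.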